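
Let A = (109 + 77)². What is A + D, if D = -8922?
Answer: 25674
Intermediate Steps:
A = 34596 (A = 186² = 34596)
A + D = 34596 - 8922 = 25674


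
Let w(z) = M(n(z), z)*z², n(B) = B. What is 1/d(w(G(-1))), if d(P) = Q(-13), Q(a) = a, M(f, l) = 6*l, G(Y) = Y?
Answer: -1/13 ≈ -0.076923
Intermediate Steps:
w(z) = 6*z³ (w(z) = (6*z)*z² = 6*z³)
d(P) = -13
1/d(w(G(-1))) = 1/(-13) = -1/13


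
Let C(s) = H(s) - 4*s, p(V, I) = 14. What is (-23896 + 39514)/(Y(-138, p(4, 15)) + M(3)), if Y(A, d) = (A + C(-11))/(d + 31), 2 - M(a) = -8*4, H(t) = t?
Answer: 2466/5 ≈ 493.20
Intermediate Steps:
M(a) = 34 (M(a) = 2 - (-8)*4 = 2 - 1*(-32) = 2 + 32 = 34)
C(s) = -3*s (C(s) = s - 4*s = -3*s)
Y(A, d) = (33 + A)/(31 + d) (Y(A, d) = (A - 3*(-11))/(d + 31) = (A + 33)/(31 + d) = (33 + A)/(31 + d))
(-23896 + 39514)/(Y(-138, p(4, 15)) + M(3)) = (-23896 + 39514)/((33 - 138)/(31 + 14) + 34) = 15618/(-105/45 + 34) = 15618/((1/45)*(-105) + 34) = 15618/(-7/3 + 34) = 15618/(95/3) = 15618*(3/95) = 2466/5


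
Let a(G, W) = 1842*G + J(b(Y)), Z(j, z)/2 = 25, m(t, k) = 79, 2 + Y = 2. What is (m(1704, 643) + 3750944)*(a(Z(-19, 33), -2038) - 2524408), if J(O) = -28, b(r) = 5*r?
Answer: -9123748279728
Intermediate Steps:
Y = 0 (Y = -2 + 2 = 0)
Z(j, z) = 50 (Z(j, z) = 2*25 = 50)
a(G, W) = -28 + 1842*G (a(G, W) = 1842*G - 28 = -28 + 1842*G)
(m(1704, 643) + 3750944)*(a(Z(-19, 33), -2038) - 2524408) = (79 + 3750944)*((-28 + 1842*50) - 2524408) = 3751023*((-28 + 92100) - 2524408) = 3751023*(92072 - 2524408) = 3751023*(-2432336) = -9123748279728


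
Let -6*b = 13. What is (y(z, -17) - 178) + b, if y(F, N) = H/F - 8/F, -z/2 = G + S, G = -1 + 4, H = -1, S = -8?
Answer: -2716/15 ≈ -181.07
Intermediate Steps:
b = -13/6 (b = -⅙*13 = -13/6 ≈ -2.1667)
G = 3
z = 10 (z = -2*(3 - 8) = -2*(-5) = 10)
y(F, N) = -9/F (y(F, N) = -1/F - 8/F = -9/F)
(y(z, -17) - 178) + b = (-9/10 - 178) - 13/6 = -1789/10 - 13/6 = -2716/15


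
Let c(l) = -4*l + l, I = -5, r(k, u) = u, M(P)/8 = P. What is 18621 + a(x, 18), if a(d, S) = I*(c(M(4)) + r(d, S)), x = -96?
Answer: 19011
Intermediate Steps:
M(P) = 8*P
c(l) = -3*l
a(d, S) = 480 - 5*S (a(d, S) = -5*(-24*4 + S) = -5*(-3*32 + S) = -5*(-96 + S) = 480 - 5*S)
18621 + a(x, 18) = 18621 + (480 - 5*18) = 18621 + (480 - 90) = 18621 + 390 = 19011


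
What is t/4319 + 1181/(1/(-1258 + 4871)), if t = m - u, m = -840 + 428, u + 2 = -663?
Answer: 18428970260/4319 ≈ 4.2670e+6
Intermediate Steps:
u = -665 (u = -2 - 663 = -665)
m = -412
t = 253 (t = -412 - 1*(-665) = -412 + 665 = 253)
t/4319 + 1181/(1/(-1258 + 4871)) = 253/4319 + 1181/(1/(-1258 + 4871)) = 253*(1/4319) + 1181/(1/3613) = 253/4319 + 1181/(1/3613) = 253/4319 + 1181*3613 = 253/4319 + 4266953 = 18428970260/4319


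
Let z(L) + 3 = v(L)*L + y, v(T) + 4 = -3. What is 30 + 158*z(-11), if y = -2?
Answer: 11406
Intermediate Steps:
v(T) = -7 (v(T) = -4 - 3 = -7)
z(L) = -5 - 7*L (z(L) = -3 + (-7*L - 2) = -3 + (-2 - 7*L) = -5 - 7*L)
30 + 158*z(-11) = 30 + 158*(-5 - 7*(-11)) = 30 + 158*(-5 + 77) = 30 + 158*72 = 30 + 11376 = 11406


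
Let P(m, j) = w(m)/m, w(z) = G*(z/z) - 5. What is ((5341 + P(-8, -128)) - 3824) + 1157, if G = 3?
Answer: 10697/4 ≈ 2674.3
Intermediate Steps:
w(z) = -2 (w(z) = 3*(z/z) - 5 = 3*1 - 5 = 3 - 5 = -2)
P(m, j) = -2/m
((5341 + P(-8, -128)) - 3824) + 1157 = ((5341 - 2/(-8)) - 3824) + 1157 = ((5341 - 2*(-⅛)) - 3824) + 1157 = ((5341 + ¼) - 3824) + 1157 = (21365/4 - 3824) + 1157 = 6069/4 + 1157 = 10697/4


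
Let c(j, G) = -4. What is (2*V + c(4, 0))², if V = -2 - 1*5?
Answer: 324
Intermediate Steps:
V = -7 (V = -2 - 5 = -7)
(2*V + c(4, 0))² = (2*(-7) - 4)² = (-14 - 4)² = (-18)² = 324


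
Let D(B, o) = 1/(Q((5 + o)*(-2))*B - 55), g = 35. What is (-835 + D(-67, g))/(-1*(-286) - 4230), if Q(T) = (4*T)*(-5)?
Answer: 44778963/211506860 ≈ 0.21171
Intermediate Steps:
Q(T) = -20*T
D(B, o) = 1/(-55 + B*(200 + 40*o)) (D(B, o) = 1/((-20*(5 + o)*(-2))*B - 55) = 1/((-20*(-10 - 2*o))*B - 55) = 1/((200 + 40*o)*B - 55) = 1/(B*(200 + 40*o) - 55) = 1/(-55 + B*(200 + 40*o)))
(-835 + D(-67, g))/(-1*(-286) - 4230) = (-835 + 1/(5*(-11 + 8*(-67)*(5 + 35))))/(-1*(-286) - 4230) = (-835 + 1/(5*(-11 + 8*(-67)*40)))/(286 - 4230) = (-835 + 1/(5*(-11 - 21440)))/(-3944) = (-835 + (1/5)/(-21451))*(-1/3944) = (-835 + (1/5)*(-1/21451))*(-1/3944) = (-835 - 1/107255)*(-1/3944) = -89557926/107255*(-1/3944) = 44778963/211506860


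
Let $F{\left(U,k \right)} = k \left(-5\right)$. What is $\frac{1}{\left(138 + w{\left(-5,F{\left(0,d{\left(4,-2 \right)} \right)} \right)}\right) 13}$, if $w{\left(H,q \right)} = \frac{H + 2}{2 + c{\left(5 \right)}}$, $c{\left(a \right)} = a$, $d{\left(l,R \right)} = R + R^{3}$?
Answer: $\frac{7}{12519} \approx 0.00055915$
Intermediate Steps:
$F{\left(U,k \right)} = - 5 k$
$w{\left(H,q \right)} = \frac{2}{7} + \frac{H}{7}$ ($w{\left(H,q \right)} = \frac{H + 2}{2 + 5} = \frac{2 + H}{7} = \left(2 + H\right) \frac{1}{7} = \frac{2}{7} + \frac{H}{7}$)
$\frac{1}{\left(138 + w{\left(-5,F{\left(0,d{\left(4,-2 \right)} \right)} \right)}\right) 13} = \frac{1}{\left(138 + \left(\frac{2}{7} + \frac{1}{7} \left(-5\right)\right)\right) 13} = \frac{1}{\left(138 + \left(\frac{2}{7} - \frac{5}{7}\right)\right) 13} = \frac{1}{\left(138 - \frac{3}{7}\right) 13} = \frac{1}{\frac{963}{7} \cdot 13} = \frac{1}{\frac{12519}{7}} = \frac{7}{12519}$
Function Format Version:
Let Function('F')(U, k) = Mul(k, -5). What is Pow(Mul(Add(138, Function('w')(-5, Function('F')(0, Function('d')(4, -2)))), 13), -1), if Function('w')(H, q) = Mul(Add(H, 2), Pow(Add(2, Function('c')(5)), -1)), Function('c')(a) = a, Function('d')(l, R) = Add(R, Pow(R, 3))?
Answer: Rational(7, 12519) ≈ 0.00055915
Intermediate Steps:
Function('F')(U, k) = Mul(-5, k)
Function('w')(H, q) = Add(Rational(2, 7), Mul(Rational(1, 7), H)) (Function('w')(H, q) = Mul(Add(H, 2), Pow(Add(2, 5), -1)) = Mul(Add(2, H), Pow(7, -1)) = Mul(Add(2, H), Rational(1, 7)) = Add(Rational(2, 7), Mul(Rational(1, 7), H)))
Pow(Mul(Add(138, Function('w')(-5, Function('F')(0, Function('d')(4, -2)))), 13), -1) = Pow(Mul(Add(138, Add(Rational(2, 7), Mul(Rational(1, 7), -5))), 13), -1) = Pow(Mul(Add(138, Add(Rational(2, 7), Rational(-5, 7))), 13), -1) = Pow(Mul(Add(138, Rational(-3, 7)), 13), -1) = Pow(Mul(Rational(963, 7), 13), -1) = Pow(Rational(12519, 7), -1) = Rational(7, 12519)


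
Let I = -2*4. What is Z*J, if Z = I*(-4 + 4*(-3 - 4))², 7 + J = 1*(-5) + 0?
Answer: 98304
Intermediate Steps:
I = -8
J = -12 (J = -7 + (1*(-5) + 0) = -7 + (-5 + 0) = -7 - 5 = -12)
Z = -8192 (Z = -8*(-4 + 4*(-3 - 4))² = -8*(-4 + 4*(-7))² = -8*(-4 - 28)² = -8*(-32)² = -8*1024 = -8192)
Z*J = -8192*(-12) = 98304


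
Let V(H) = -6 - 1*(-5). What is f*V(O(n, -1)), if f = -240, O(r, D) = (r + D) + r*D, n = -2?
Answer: 240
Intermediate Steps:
O(r, D) = D + r + D*r (O(r, D) = (D + r) + D*r = D + r + D*r)
V(H) = -1 (V(H) = -6 + 5 = -1)
f*V(O(n, -1)) = -240*(-1) = 240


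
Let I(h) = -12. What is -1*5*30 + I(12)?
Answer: -162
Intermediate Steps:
-1*5*30 + I(12) = -1*5*30 - 12 = -5*30 - 12 = -150 - 12 = -162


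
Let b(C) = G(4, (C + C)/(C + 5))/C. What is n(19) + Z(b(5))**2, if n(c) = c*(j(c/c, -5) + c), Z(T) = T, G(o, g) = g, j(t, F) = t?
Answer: 9501/25 ≈ 380.04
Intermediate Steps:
b(C) = 2/(5 + C) (b(C) = ((C + C)/(C + 5))/C = ((2*C)/(5 + C))/C = (2*C/(5 + C))/C = 2/(5 + C))
n(c) = c*(1 + c) (n(c) = c*(c/c + c) = c*(1 + c))
n(19) + Z(b(5))**2 = 19*(1 + 19) + (2/(5 + 5))**2 = 19*20 + (2/10)**2 = 380 + (2*(1/10))**2 = 380 + (1/5)**2 = 380 + 1/25 = 9501/25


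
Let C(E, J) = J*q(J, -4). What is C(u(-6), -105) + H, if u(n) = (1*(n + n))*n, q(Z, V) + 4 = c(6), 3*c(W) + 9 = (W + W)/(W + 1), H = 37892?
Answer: 38567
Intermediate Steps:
c(W) = -3 + 2*W/(3*(1 + W)) (c(W) = -3 + ((W + W)/(W + 1))/3 = -3 + ((2*W)/(1 + W))/3 = -3 + (2*W/(1 + W))/3 = -3 + 2*W/(3*(1 + W)))
q(Z, V) = -45/7 (q(Z, V) = -4 + (-9 - 7*6)/(3*(1 + 6)) = -4 + (⅓)*(-9 - 42)/7 = -4 + (⅓)*(⅐)*(-51) = -4 - 17/7 = -45/7)
u(n) = 2*n² (u(n) = (1*(2*n))*n = (2*n)*n = 2*n²)
C(E, J) = -45*J/7 (C(E, J) = J*(-45/7) = -45*J/7)
C(u(-6), -105) + H = -45/7*(-105) + 37892 = 675 + 37892 = 38567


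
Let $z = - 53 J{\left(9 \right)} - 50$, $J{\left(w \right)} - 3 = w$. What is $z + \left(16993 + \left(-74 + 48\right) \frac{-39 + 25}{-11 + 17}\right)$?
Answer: $\frac{49103}{3} \approx 16368.0$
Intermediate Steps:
$J{\left(w \right)} = 3 + w$
$z = -686$ ($z = - 53 \left(3 + 9\right) - 50 = \left(-53\right) 12 - 50 = -636 - 50 = -686$)
$z + \left(16993 + \left(-74 + 48\right) \frac{-39 + 25}{-11 + 17}\right) = -686 + \left(16993 + \left(-74 + 48\right) \frac{-39 + 25}{-11 + 17}\right) = -686 + \left(16993 - 26 \left(- \frac{14}{6}\right)\right) = -686 + \left(16993 - 26 \left(\left(-14\right) \frac{1}{6}\right)\right) = -686 + \left(16993 - - \frac{182}{3}\right) = -686 + \left(16993 + \frac{182}{3}\right) = -686 + \frac{51161}{3} = \frac{49103}{3}$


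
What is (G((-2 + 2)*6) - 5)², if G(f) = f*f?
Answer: 25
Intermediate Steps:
G(f) = f²
(G((-2 + 2)*6) - 5)² = (((-2 + 2)*6)² - 5)² = ((0*6)² - 5)² = (0² - 5)² = (0 - 5)² = (-5)² = 25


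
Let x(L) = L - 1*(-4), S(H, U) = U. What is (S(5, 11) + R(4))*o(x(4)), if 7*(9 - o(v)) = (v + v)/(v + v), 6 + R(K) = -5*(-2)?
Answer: 930/7 ≈ 132.86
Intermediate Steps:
R(K) = 4 (R(K) = -6 - 5*(-2) = -6 + 10 = 4)
x(L) = 4 + L (x(L) = L + 4 = 4 + L)
o(v) = 62/7 (o(v) = 9 - (v + v)/(7*(v + v)) = 9 - 2*v/(7*(2*v)) = 9 - 2*v*1/(2*v)/7 = 9 - 1/7*1 = 9 - 1/7 = 62/7)
(S(5, 11) + R(4))*o(x(4)) = (11 + 4)*(62/7) = 15*(62/7) = 930/7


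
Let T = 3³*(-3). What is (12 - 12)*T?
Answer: 0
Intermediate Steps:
T = -81 (T = 27*(-3) = -81)
(12 - 12)*T = (12 - 12)*(-81) = 0*(-81) = 0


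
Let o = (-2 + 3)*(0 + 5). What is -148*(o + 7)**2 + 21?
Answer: -21291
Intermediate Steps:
o = 5 (o = 1*5 = 5)
-148*(o + 7)**2 + 21 = -148*(5 + 7)**2 + 21 = -148*12**2 + 21 = -148*144 + 21 = -21312 + 21 = -21291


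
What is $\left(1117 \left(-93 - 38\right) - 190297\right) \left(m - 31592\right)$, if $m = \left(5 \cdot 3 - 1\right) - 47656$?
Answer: $26672066016$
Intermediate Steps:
$m = -47642$ ($m = \left(15 - 1\right) - 47656 = 14 - 47656 = -47642$)
$\left(1117 \left(-93 - 38\right) - 190297\right) \left(m - 31592\right) = \left(1117 \left(-93 - 38\right) - 190297\right) \left(-47642 - 31592\right) = \left(1117 \left(-93 - 38\right) - 190297\right) \left(-79234\right) = \left(1117 \left(-131\right) - 190297\right) \left(-79234\right) = \left(-146327 - 190297\right) \left(-79234\right) = \left(-336624\right) \left(-79234\right) = 26672066016$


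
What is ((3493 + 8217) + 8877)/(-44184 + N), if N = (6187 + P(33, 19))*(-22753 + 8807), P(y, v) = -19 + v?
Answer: -20587/86328086 ≈ -0.00023847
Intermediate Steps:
N = -86283902 (N = (6187 + (-19 + 19))*(-22753 + 8807) = (6187 + 0)*(-13946) = 6187*(-13946) = -86283902)
((3493 + 8217) + 8877)/(-44184 + N) = ((3493 + 8217) + 8877)/(-44184 - 86283902) = (11710 + 8877)/(-86328086) = 20587*(-1/86328086) = -20587/86328086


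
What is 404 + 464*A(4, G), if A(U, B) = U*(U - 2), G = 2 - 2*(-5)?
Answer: 4116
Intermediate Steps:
G = 12 (G = 2 + 10 = 12)
A(U, B) = U*(-2 + U)
404 + 464*A(4, G) = 404 + 464*(4*(-2 + 4)) = 404 + 464*(4*2) = 404 + 464*8 = 404 + 3712 = 4116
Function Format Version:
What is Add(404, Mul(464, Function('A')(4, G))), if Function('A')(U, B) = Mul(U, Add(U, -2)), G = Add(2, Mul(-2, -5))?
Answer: 4116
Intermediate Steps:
G = 12 (G = Add(2, 10) = 12)
Function('A')(U, B) = Mul(U, Add(-2, U))
Add(404, Mul(464, Function('A')(4, G))) = Add(404, Mul(464, Mul(4, Add(-2, 4)))) = Add(404, Mul(464, Mul(4, 2))) = Add(404, Mul(464, 8)) = Add(404, 3712) = 4116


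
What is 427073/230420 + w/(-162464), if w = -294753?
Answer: 34325243533/9358738720 ≈ 3.6677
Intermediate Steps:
427073/230420 + w/(-162464) = 427073/230420 - 294753/(-162464) = 427073*(1/230420) - 294753*(-1/162464) = 427073/230420 + 294753/162464 = 34325243533/9358738720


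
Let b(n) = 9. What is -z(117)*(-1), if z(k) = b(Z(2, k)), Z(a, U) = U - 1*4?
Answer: 9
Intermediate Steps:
Z(a, U) = -4 + U (Z(a, U) = U - 4 = -4 + U)
z(k) = 9
-z(117)*(-1) = -9*(-1) = -1*(-9) = 9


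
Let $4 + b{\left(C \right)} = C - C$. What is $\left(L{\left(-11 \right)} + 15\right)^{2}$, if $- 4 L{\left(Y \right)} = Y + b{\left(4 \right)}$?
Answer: $\frac{5625}{16} \approx 351.56$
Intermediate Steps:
$b{\left(C \right)} = -4$ ($b{\left(C \right)} = -4 + \left(C - C\right) = -4 + 0 = -4$)
$L{\left(Y \right)} = 1 - \frac{Y}{4}$ ($L{\left(Y \right)} = - \frac{Y - 4}{4} = - \frac{-4 + Y}{4} = 1 - \frac{Y}{4}$)
$\left(L{\left(-11 \right)} + 15\right)^{2} = \left(\left(1 - - \frac{11}{4}\right) + 15\right)^{2} = \left(\left(1 + \frac{11}{4}\right) + 15\right)^{2} = \left(\frac{15}{4} + 15\right)^{2} = \left(\frac{75}{4}\right)^{2} = \frac{5625}{16}$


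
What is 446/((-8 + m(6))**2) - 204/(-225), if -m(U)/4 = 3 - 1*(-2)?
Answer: 43381/29400 ≈ 1.4755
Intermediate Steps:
m(U) = -20 (m(U) = -4*(3 - 1*(-2)) = -4*(3 + 2) = -4*5 = -20)
446/((-8 + m(6))**2) - 204/(-225) = 446/((-8 - 20)**2) - 204/(-225) = 446/((-28)**2) - 204*(-1/225) = 446/784 + 68/75 = 446*(1/784) + 68/75 = 223/392 + 68/75 = 43381/29400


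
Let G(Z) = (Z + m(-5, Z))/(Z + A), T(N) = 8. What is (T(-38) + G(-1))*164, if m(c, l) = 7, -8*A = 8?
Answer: 820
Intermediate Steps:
A = -1 (A = -1/8*8 = -1)
G(Z) = (7 + Z)/(-1 + Z) (G(Z) = (Z + 7)/(Z - 1) = (7 + Z)/(-1 + Z))
(T(-38) + G(-1))*164 = (8 + (7 - 1)/(-1 - 1))*164 = (8 + 6/(-2))*164 = (8 - 1/2*6)*164 = (8 - 3)*164 = 5*164 = 820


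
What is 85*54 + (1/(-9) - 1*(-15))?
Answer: 41444/9 ≈ 4604.9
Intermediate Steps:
85*54 + (1/(-9) - 1*(-15)) = 4590 + (-1/9 + 15) = 4590 + 134/9 = 41444/9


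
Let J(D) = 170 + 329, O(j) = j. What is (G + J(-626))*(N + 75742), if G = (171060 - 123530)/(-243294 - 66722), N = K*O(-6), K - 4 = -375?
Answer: 53829404453/1384 ≈ 3.8894e+7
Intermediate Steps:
K = -371 (K = 4 - 375 = -371)
J(D) = 499
N = 2226 (N = -371*(-6) = 2226)
G = -3395/22144 (G = 47530/(-310016) = 47530*(-1/310016) = -3395/22144 ≈ -0.15331)
(G + J(-626))*(N + 75742) = (-3395/22144 + 499)*(2226 + 75742) = (11046461/22144)*77968 = 53829404453/1384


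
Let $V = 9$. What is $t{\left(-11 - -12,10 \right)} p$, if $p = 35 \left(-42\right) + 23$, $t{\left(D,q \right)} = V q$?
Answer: $-130230$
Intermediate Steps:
$t{\left(D,q \right)} = 9 q$
$p = -1447$ ($p = -1470 + 23 = -1447$)
$t{\left(-11 - -12,10 \right)} p = 9 \cdot 10 \left(-1447\right) = 90 \left(-1447\right) = -130230$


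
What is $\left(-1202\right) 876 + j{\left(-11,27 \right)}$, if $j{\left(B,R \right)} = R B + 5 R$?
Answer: $-1053114$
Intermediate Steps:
$j{\left(B,R \right)} = 5 R + B R$ ($j{\left(B,R \right)} = B R + 5 R = 5 R + B R$)
$\left(-1202\right) 876 + j{\left(-11,27 \right)} = \left(-1202\right) 876 + 27 \left(5 - 11\right) = -1052952 + 27 \left(-6\right) = -1052952 - 162 = -1053114$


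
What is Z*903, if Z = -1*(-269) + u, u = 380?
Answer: 586047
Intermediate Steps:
Z = 649 (Z = -1*(-269) + 380 = 269 + 380 = 649)
Z*903 = 649*903 = 586047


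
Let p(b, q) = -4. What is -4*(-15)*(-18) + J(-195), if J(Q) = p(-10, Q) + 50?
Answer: -1034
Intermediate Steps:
J(Q) = 46 (J(Q) = -4 + 50 = 46)
-4*(-15)*(-18) + J(-195) = -4*(-15)*(-18) + 46 = 60*(-18) + 46 = -1080 + 46 = -1034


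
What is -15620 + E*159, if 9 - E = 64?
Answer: -24365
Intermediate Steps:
E = -55 (E = 9 - 1*64 = 9 - 64 = -55)
-15620 + E*159 = -15620 - 55*159 = -15620 - 8745 = -24365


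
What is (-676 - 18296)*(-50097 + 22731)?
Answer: 519187752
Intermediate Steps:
(-676 - 18296)*(-50097 + 22731) = -18972*(-27366) = 519187752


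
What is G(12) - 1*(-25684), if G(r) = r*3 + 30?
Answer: 25750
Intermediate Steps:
G(r) = 30 + 3*r (G(r) = 3*r + 30 = 30 + 3*r)
G(12) - 1*(-25684) = (30 + 3*12) - 1*(-25684) = (30 + 36) + 25684 = 66 + 25684 = 25750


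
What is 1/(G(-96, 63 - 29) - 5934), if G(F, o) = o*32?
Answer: -1/4846 ≈ -0.00020636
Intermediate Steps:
G(F, o) = 32*o
1/(G(-96, 63 - 29) - 5934) = 1/(32*(63 - 29) - 5934) = 1/(32*34 - 5934) = 1/(1088 - 5934) = 1/(-4846) = -1/4846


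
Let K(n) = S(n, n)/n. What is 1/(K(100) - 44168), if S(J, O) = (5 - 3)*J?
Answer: -1/44166 ≈ -2.2642e-5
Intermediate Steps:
S(J, O) = 2*J
K(n) = 2 (K(n) = (2*n)/n = 2)
1/(K(100) - 44168) = 1/(2 - 44168) = 1/(-44166) = -1/44166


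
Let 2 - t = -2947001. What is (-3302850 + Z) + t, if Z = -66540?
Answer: -422387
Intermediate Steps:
t = 2947003 (t = 2 - 1*(-2947001) = 2 + 2947001 = 2947003)
(-3302850 + Z) + t = (-3302850 - 66540) + 2947003 = -3369390 + 2947003 = -422387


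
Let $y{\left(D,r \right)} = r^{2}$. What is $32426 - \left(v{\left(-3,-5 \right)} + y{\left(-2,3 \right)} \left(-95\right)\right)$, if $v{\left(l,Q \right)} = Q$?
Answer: $33286$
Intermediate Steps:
$32426 - \left(v{\left(-3,-5 \right)} + y{\left(-2,3 \right)} \left(-95\right)\right) = 32426 - \left(-5 + 3^{2} \left(-95\right)\right) = 32426 - \left(-5 + 9 \left(-95\right)\right) = 32426 - \left(-5 - 855\right) = 32426 - -860 = 32426 + 860 = 33286$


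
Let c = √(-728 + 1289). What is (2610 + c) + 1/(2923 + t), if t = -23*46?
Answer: 4867651/1865 + √561 ≈ 2633.7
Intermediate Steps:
c = √561 ≈ 23.685
t = -1058
(2610 + c) + 1/(2923 + t) = (2610 + √561) + 1/(2923 - 1058) = (2610 + √561) + 1/1865 = 4867651/1865 + √561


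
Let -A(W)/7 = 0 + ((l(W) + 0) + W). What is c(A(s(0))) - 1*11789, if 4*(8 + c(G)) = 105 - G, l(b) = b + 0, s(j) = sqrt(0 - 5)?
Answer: -47083/4 + 7*I*sqrt(5)/2 ≈ -11771.0 + 7.8262*I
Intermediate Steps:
s(j) = I*sqrt(5) (s(j) = sqrt(-5) = I*sqrt(5))
l(b) = b
A(W) = -14*W (A(W) = -7*(0 + ((W + 0) + W)) = -7*(0 + (W + W)) = -7*(0 + 2*W) = -14*W)
c(G) = 73/4 - G/4 (c(G) = -8 + (105 - G)/4 = -8 + (105/4 - G/4) = 73/4 - G/4)
c(A(s(0))) - 1*11789 = (73/4 - (-7)*I*sqrt(5)/2) - 1*11789 = (73/4 - (-7)*I*sqrt(5)/2) - 11789 = (73/4 + 7*I*sqrt(5)/2) - 11789 = -47083/4 + 7*I*sqrt(5)/2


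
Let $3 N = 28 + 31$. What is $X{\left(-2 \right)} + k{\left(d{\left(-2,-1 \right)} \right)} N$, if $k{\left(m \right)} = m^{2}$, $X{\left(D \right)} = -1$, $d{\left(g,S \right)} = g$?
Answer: $\frac{233}{3} \approx 77.667$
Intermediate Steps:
$N = \frac{59}{3}$ ($N = \frac{28 + 31}{3} = \frac{1}{3} \cdot 59 = \frac{59}{3} \approx 19.667$)
$X{\left(-2 \right)} + k{\left(d{\left(-2,-1 \right)} \right)} N = -1 + \left(-2\right)^{2} \cdot \frac{59}{3} = -1 + 4 \cdot \frac{59}{3} = -1 + \frac{236}{3} = \frac{233}{3}$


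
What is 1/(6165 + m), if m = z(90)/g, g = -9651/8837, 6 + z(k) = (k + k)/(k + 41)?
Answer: 421427/2599882529 ≈ 0.00016209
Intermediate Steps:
z(k) = -6 + 2*k/(41 + k) (z(k) = -6 + (k + k)/(k + 41) = -6 + (2*k)/(41 + k) = -6 + 2*k/(41 + k))
g = -9651/8837 (g = -9651*1/8837 = -9651/8837 ≈ -1.0921)
m = 1785074/421427 (m = (2*(-123 - 2*90)/(41 + 90))/(-9651/8837) = (2*(-123 - 180)/131)*(-8837/9651) = (2*(1/131)*(-303))*(-8837/9651) = -606/131*(-8837/9651) = 1785074/421427 ≈ 4.2358)
1/(6165 + m) = 1/(6165 + 1785074/421427) = 1/(2599882529/421427) = 421427/2599882529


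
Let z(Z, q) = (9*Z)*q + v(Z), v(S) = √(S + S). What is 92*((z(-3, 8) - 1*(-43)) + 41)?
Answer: -12144 + 92*I*√6 ≈ -12144.0 + 225.35*I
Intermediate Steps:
v(S) = √2*√S (v(S) = √(2*S) = √2*√S)
z(Z, q) = √2*√Z + 9*Z*q (z(Z, q) = (9*Z)*q + √2*√Z = 9*Z*q + √2*√Z = √2*√Z + 9*Z*q)
92*((z(-3, 8) - 1*(-43)) + 41) = 92*(((√2*√(-3) + 9*(-3)*8) - 1*(-43)) + 41) = 92*(((√2*(I*√3) - 216) + 43) + 41) = 92*(((I*√6 - 216) + 43) + 41) = 92*(((-216 + I*√6) + 43) + 41) = 92*((-173 + I*√6) + 41) = 92*(-132 + I*√6) = -12144 + 92*I*√6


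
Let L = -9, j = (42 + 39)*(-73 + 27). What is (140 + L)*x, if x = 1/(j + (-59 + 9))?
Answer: -131/3776 ≈ -0.034693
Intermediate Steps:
j = -3726 (j = 81*(-46) = -3726)
x = -1/3776 (x = 1/(-3726 + (-59 + 9)) = 1/(-3726 - 50) = 1/(-3776) = -1/3776 ≈ -0.00026483)
(140 + L)*x = (140 - 9)*(-1/3776) = 131*(-1/3776) = -131/3776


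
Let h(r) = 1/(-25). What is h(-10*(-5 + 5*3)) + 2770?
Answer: 69249/25 ≈ 2770.0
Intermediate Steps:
h(r) = -1/25
h(-10*(-5 + 5*3)) + 2770 = -1/25 + 2770 = 69249/25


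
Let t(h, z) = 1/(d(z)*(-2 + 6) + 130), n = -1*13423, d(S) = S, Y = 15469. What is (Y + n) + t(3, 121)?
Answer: 1256245/614 ≈ 2046.0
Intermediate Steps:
n = -13423
t(h, z) = 1/(130 + 4*z) (t(h, z) = 1/(z*(-2 + 6) + 130) = 1/(z*4 + 130) = 1/(4*z + 130) = 1/(130 + 4*z))
(Y + n) + t(3, 121) = (15469 - 13423) + 1/(2*(65 + 2*121)) = 2046 + 1/(2*(65 + 242)) = 2046 + (½)/307 = 2046 + (½)*(1/307) = 2046 + 1/614 = 1256245/614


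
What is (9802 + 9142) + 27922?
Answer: 46866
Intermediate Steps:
(9802 + 9142) + 27922 = 18944 + 27922 = 46866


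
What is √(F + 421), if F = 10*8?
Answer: √501 ≈ 22.383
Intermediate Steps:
F = 80
√(F + 421) = √(80 + 421) = √501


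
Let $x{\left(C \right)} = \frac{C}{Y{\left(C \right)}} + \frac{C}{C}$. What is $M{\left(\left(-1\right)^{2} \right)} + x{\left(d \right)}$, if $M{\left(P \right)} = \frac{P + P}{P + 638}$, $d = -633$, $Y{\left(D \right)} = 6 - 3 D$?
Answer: $\frac{272206}{405765} \approx 0.67085$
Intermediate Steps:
$M{\left(P \right)} = \frac{2 P}{638 + P}$
$x{\left(C \right)} = 1 + \frac{C}{6 - 3 C}$ ($x{\left(C \right)} = \frac{C}{6 - 3 C} + \frac{C}{C} = \frac{C}{6 - 3 C} + 1 = 1 + \frac{C}{6 - 3 C}$)
$M{\left(\left(-1\right)^{2} \right)} + x{\left(d \right)} = \frac{2 \left(-1\right)^{2}}{638 + \left(-1\right)^{2}} + \frac{2 \left(-3 - 633\right)}{3 \left(-2 - 633\right)} = 2 \cdot 1 \frac{1}{638 + 1} + \frac{2}{3} \frac{1}{-635} \left(-636\right) = 2 \cdot 1 \cdot \frac{1}{639} + \frac{2}{3} \left(- \frac{1}{635}\right) \left(-636\right) = 2 \cdot 1 \cdot \frac{1}{639} + \frac{424}{635} = \frac{2}{639} + \frac{424}{635} = \frac{272206}{405765}$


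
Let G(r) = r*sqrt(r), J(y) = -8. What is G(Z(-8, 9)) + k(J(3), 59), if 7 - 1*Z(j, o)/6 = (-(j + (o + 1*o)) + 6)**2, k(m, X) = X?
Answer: 59 - 162*I*sqrt(6) ≈ 59.0 - 396.82*I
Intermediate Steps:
Z(j, o) = 42 - 6*(6 - j - 2*o)**2 (Z(j, o) = 42 - 6*(-(j + (o + 1*o)) + 6)**2 = 42 - 6*(-(j + (o + o)) + 6)**2 = 42 - 6*(-(j + 2*o) + 6)**2 = 42 - 6*((-j - 2*o) + 6)**2 = 42 - 6*(6 - j - 2*o)**2)
G(r) = r**(3/2)
G(Z(-8, 9)) + k(J(3), 59) = (42 - 6*(-6 - 8 + 2*9)**2)**(3/2) + 59 = (42 - 6*(-6 - 8 + 18)**2)**(3/2) + 59 = (42 - 6*4**2)**(3/2) + 59 = (42 - 6*16)**(3/2) + 59 = (42 - 96)**(3/2) + 59 = (-54)**(3/2) + 59 = -162*I*sqrt(6) + 59 = 59 - 162*I*sqrt(6)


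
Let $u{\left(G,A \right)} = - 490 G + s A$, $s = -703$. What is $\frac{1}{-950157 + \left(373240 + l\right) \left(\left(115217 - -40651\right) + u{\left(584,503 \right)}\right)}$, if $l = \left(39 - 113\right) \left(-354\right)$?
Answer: $- \frac{1}{193288429993} \approx -5.1736 \cdot 10^{-12}$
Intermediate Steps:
$u{\left(G,A \right)} = - 703 A - 490 G$ ($u{\left(G,A \right)} = - 490 G - 703 A = - 703 A - 490 G$)
$l = 26196$ ($l = \left(-74\right) \left(-354\right) = 26196$)
$\frac{1}{-950157 + \left(373240 + l\right) \left(\left(115217 - -40651\right) + u{\left(584,503 \right)}\right)} = \frac{1}{-950157 + \left(373240 + 26196\right) \left(\left(115217 - -40651\right) - 639769\right)} = \frac{1}{-950157 + 399436 \left(\left(115217 + 40651\right) - 639769\right)} = \frac{1}{-950157 + 399436 \left(155868 - 639769\right)} = \frac{1}{-950157 + 399436 \left(-483901\right)} = \frac{1}{-950157 - 193287479836} = \frac{1}{-193288429993} = - \frac{1}{193288429993}$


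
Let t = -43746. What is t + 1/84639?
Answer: -3702617693/84639 ≈ -43746.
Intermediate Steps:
t + 1/84639 = -43746 + 1/84639 = -3702617693/84639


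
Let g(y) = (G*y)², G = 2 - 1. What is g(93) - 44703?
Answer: -36054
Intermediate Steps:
G = 1
g(y) = y² (g(y) = (1*y)² = y²)
g(93) - 44703 = 93² - 44703 = 8649 - 44703 = -36054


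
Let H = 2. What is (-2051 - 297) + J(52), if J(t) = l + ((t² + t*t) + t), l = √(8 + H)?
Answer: 3112 + √10 ≈ 3115.2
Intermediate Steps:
l = √10 (l = √(8 + 2) = √10 ≈ 3.1623)
J(t) = t + √10 + 2*t² (J(t) = √10 + ((t² + t*t) + t) = √10 + ((t² + t²) + t) = √10 + (2*t² + t) = √10 + (t + 2*t²) = t + √10 + 2*t²)
(-2051 - 297) + J(52) = (-2051 - 297) + (52 + √10 + 2*52²) = -2348 + (52 + √10 + 2*2704) = -2348 + (52 + √10 + 5408) = -2348 + (5460 + √10) = 3112 + √10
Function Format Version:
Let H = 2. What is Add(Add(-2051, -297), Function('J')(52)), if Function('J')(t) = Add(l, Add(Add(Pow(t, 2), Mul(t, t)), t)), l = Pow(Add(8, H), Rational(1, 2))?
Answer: Add(3112, Pow(10, Rational(1, 2))) ≈ 3115.2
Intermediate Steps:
l = Pow(10, Rational(1, 2)) (l = Pow(Add(8, 2), Rational(1, 2)) = Pow(10, Rational(1, 2)) ≈ 3.1623)
Function('J')(t) = Add(t, Pow(10, Rational(1, 2)), Mul(2, Pow(t, 2))) (Function('J')(t) = Add(Pow(10, Rational(1, 2)), Add(Add(Pow(t, 2), Mul(t, t)), t)) = Add(Pow(10, Rational(1, 2)), Add(Add(Pow(t, 2), Pow(t, 2)), t)) = Add(Pow(10, Rational(1, 2)), Add(Mul(2, Pow(t, 2)), t)) = Add(Pow(10, Rational(1, 2)), Add(t, Mul(2, Pow(t, 2)))) = Add(t, Pow(10, Rational(1, 2)), Mul(2, Pow(t, 2))))
Add(Add(-2051, -297), Function('J')(52)) = Add(Add(-2051, -297), Add(52, Pow(10, Rational(1, 2)), Mul(2, Pow(52, 2)))) = Add(-2348, Add(52, Pow(10, Rational(1, 2)), Mul(2, 2704))) = Add(-2348, Add(52, Pow(10, Rational(1, 2)), 5408)) = Add(-2348, Add(5460, Pow(10, Rational(1, 2)))) = Add(3112, Pow(10, Rational(1, 2)))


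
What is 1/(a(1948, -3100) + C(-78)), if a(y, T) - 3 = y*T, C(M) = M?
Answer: -1/6038875 ≈ -1.6559e-7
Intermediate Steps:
a(y, T) = 3 + T*y (a(y, T) = 3 + y*T = 3 + T*y)
1/(a(1948, -3100) + C(-78)) = 1/((3 - 3100*1948) - 78) = 1/((3 - 6038800) - 78) = 1/(-6038797 - 78) = 1/(-6038875) = -1/6038875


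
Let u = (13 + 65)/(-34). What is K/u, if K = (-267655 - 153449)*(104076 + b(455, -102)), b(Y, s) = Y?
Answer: 249437725936/13 ≈ 1.9187e+10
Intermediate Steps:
K = -44018422224 (K = (-267655 - 153449)*(104076 + 455) = -421104*104531 = -44018422224)
u = -39/17 (u = 78*(-1/34) = -39/17 ≈ -2.2941)
K/u = -44018422224/(-39/17) = -44018422224*(-17/39) = 249437725936/13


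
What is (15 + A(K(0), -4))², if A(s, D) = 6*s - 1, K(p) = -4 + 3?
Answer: 64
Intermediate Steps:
K(p) = -1
A(s, D) = -1 + 6*s
(15 + A(K(0), -4))² = (15 + (-1 + 6*(-1)))² = (15 + (-1 - 6))² = (15 - 7)² = 8² = 64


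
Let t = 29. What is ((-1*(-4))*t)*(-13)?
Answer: -1508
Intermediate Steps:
((-1*(-4))*t)*(-13) = (-1*(-4)*29)*(-13) = (4*29)*(-13) = 116*(-13) = -1508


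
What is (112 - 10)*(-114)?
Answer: -11628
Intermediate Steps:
(112 - 10)*(-114) = 102*(-114) = -11628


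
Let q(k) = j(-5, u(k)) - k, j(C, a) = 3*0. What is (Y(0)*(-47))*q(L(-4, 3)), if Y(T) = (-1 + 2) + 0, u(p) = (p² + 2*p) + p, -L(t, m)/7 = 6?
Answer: -1974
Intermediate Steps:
L(t, m) = -42 (L(t, m) = -7*6 = -42)
u(p) = p² + 3*p
j(C, a) = 0
q(k) = -k (q(k) = 0 - k = -k)
Y(T) = 1 (Y(T) = 1 + 0 = 1)
(Y(0)*(-47))*q(L(-4, 3)) = (1*(-47))*(-1*(-42)) = -47*42 = -1974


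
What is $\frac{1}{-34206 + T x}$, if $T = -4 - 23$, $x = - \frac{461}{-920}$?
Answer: $- \frac{920}{31481967} \approx -2.9223 \cdot 10^{-5}$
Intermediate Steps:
$x = \frac{461}{920}$ ($x = \left(-461\right) \left(- \frac{1}{920}\right) = \frac{461}{920} \approx 0.50109$)
$T = -27$ ($T = -4 - 23 = -27$)
$\frac{1}{-34206 + T x} = \frac{1}{-34206 - \frac{12447}{920}} = \frac{1}{- \frac{31481967}{920}} = - \frac{920}{31481967}$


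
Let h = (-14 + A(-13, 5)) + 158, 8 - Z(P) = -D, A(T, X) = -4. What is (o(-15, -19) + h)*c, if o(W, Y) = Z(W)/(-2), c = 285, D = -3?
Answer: 78375/2 ≈ 39188.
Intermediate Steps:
Z(P) = 5 (Z(P) = 8 - (-1)*(-3) = 8 - 1*3 = 8 - 3 = 5)
h = 140 (h = (-14 - 4) + 158 = -18 + 158 = 140)
o(W, Y) = -5/2 (o(W, Y) = 5/(-2) = 5*(-1/2) = -5/2)
(o(-15, -19) + h)*c = (-5/2 + 140)*285 = (275/2)*285 = 78375/2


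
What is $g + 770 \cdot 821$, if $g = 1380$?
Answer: $633550$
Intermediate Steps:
$g + 770 \cdot 821 = 1380 + 770 \cdot 821 = 1380 + 632170 = 633550$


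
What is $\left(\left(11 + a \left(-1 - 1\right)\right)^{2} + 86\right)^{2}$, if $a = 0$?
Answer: $42849$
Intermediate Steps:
$\left(\left(11 + a \left(-1 - 1\right)\right)^{2} + 86\right)^{2} = \left(\left(11 + 0 \left(-1 - 1\right)\right)^{2} + 86\right)^{2} = \left(\left(11 + 0 \left(-2\right)\right)^{2} + 86\right)^{2} = \left(\left(11 + 0\right)^{2} + 86\right)^{2} = \left(11^{2} + 86\right)^{2} = \left(121 + 86\right)^{2} = 207^{2} = 42849$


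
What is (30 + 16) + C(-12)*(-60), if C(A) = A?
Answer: 766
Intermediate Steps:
(30 + 16) + C(-12)*(-60) = (30 + 16) - 12*(-60) = 46 + 720 = 766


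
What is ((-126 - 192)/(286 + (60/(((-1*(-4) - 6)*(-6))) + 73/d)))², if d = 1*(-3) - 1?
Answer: 1617984/1190281 ≈ 1.3593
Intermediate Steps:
d = -4 (d = -3 - 1 = -4)
((-126 - 192)/(286 + (60/(((-1*(-4) - 6)*(-6))) + 73/d)))² = ((-126 - 192)/(286 + (60/(((-1*(-4) - 6)*(-6))) + 73/(-4))))² = (-318/(286 + (60/(((4 - 6)*(-6))) + 73*(-¼))))² = (-318/(286 + (60/((-2*(-6))) - 73/4)))² = (-318/(286 + (60/12 - 73/4)))² = (-318/(286 + (60*(1/12) - 73/4)))² = (-318/(286 + (5 - 73/4)))² = (-318/(286 - 53/4))² = (-318/1091/4)² = (-318*4/1091)² = (-1272/1091)² = 1617984/1190281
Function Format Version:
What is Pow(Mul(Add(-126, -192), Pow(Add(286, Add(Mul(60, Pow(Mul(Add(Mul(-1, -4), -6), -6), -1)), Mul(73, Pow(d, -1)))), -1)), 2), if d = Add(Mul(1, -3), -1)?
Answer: Rational(1617984, 1190281) ≈ 1.3593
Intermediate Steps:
d = -4 (d = Add(-3, -1) = -4)
Pow(Mul(Add(-126, -192), Pow(Add(286, Add(Mul(60, Pow(Mul(Add(Mul(-1, -4), -6), -6), -1)), Mul(73, Pow(d, -1)))), -1)), 2) = Pow(Mul(Add(-126, -192), Pow(Add(286, Add(Mul(60, Pow(Mul(Add(Mul(-1, -4), -6), -6), -1)), Mul(73, Pow(-4, -1)))), -1)), 2) = Pow(Mul(-318, Pow(Add(286, Add(Mul(60, Pow(Mul(Add(4, -6), -6), -1)), Mul(73, Rational(-1, 4)))), -1)), 2) = Pow(Mul(-318, Pow(Add(286, Add(Mul(60, Pow(Mul(-2, -6), -1)), Rational(-73, 4))), -1)), 2) = Pow(Mul(-318, Pow(Add(286, Add(Mul(60, Pow(12, -1)), Rational(-73, 4))), -1)), 2) = Pow(Mul(-318, Pow(Add(286, Add(Mul(60, Rational(1, 12)), Rational(-73, 4))), -1)), 2) = Pow(Mul(-318, Pow(Add(286, Add(5, Rational(-73, 4))), -1)), 2) = Pow(Mul(-318, Pow(Add(286, Rational(-53, 4)), -1)), 2) = Pow(Mul(-318, Pow(Rational(1091, 4), -1)), 2) = Pow(Mul(-318, Rational(4, 1091)), 2) = Pow(Rational(-1272, 1091), 2) = Rational(1617984, 1190281)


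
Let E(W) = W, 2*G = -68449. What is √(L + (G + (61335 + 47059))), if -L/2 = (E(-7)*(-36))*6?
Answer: √284582/2 ≈ 266.73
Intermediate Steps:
G = -68449/2 (G = (½)*(-68449) = -68449/2 ≈ -34225.)
L = -3024 (L = -2*(-7*(-36))*6 = -504*6 = -2*1512 = -3024)
√(L + (G + (61335 + 47059))) = √(-3024 + (-68449/2 + (61335 + 47059))) = √(-3024 + (-68449/2 + 108394)) = √(-3024 + 148339/2) = √(142291/2) = √284582/2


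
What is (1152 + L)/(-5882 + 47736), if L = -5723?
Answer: -4571/41854 ≈ -0.10921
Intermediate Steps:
(1152 + L)/(-5882 + 47736) = (1152 - 5723)/(-5882 + 47736) = -4571/41854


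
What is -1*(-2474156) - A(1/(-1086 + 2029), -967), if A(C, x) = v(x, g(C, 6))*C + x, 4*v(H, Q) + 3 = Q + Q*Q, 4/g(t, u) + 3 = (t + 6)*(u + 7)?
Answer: 11679225186186528469/4718644359292 ≈ 2.4751e+6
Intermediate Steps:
g(t, u) = 4/(-3 + (6 + t)*(7 + u)) (g(t, u) = 4/(-3 + (t + 6)*(u + 7)) = 4/(-3 + (6 + t)*(7 + u)))
v(H, Q) = -3/4 + Q/4 + Q**2/4 (v(H, Q) = -3/4 + (Q + Q*Q)/4 = -3/4 + (Q + Q**2)/4 = -3/4 + (Q/4 + Q**2/4) = -3/4 + Q/4 + Q**2/4)
A(C, x) = x + C*(-3/4 + 1/(75 + 13*C) + 4/(75 + 13*C)**2) (A(C, x) = (-3/4 + (4/(39 + 6*6 + 7*C + C*6))/4 + (4/(39 + 6*6 + 7*C + C*6))**2/4)*C + x = (-3/4 + (4/(39 + 36 + 7*C + 6*C))/4 + (4/(39 + 36 + 7*C + 6*C))**2/4)*C + x = (-3/4 + (4/(75 + 13*C))/4 + (4/(75 + 13*C))**2/4)*C + x = (-3/4 + 1/(75 + 13*C) + (16/(75 + 13*C)**2)/4)*C + x = (-3/4 + 1/(75 + 13*C) + 4/(75 + 13*C)**2)*C + x = C*(-3/4 + 1/(75 + 13*C) + 4/(75 + 13*C)**2) + x = x + C*(-3/4 + 1/(75 + 13*C) + 4/(75 + 13*C)**2))
-1*(-2474156) - A(1/(-1086 + 2029), -967) = -1*(-2474156) - (-16559/(-1086 + 2029) - 5798/(-1086 + 2029)**2 - 507/(-1086 + 2029)**3 + 22500*(-967) + 676*(-967)*(1/(-1086 + 2029))**2 + 7800*(-967)/(-1086 + 2029))/(4*(5625 + 169*(1/(-1086 + 2029))**2 + 1950/(-1086 + 2029))) = 2474156 - (-16559/943 - 5798*(1/943)**2 - 507*(1/943)**3 - 21757500 + 676*(-967)*(1/943)**2 + 7800*(-967)/943)/(4*(5625 + 169*(1/943)**2 + 1950/943)) = 2474156 - (-16559*1/943 - 5798*(1/943)**2 - 507*(1/943)**3 - 21757500 + 676*(-967)*(1/943)**2 + 7800*(1/943)*(-967))/(4*(5625 + 169*(1/943)**2 + 1950*(1/943))) = 2474156 - (-16559/943 - 5798*1/889249 - 507*1/838561807 - 21757500 + 676*(-967)*(1/889249) - 7542600/943)/(4*(5625 + 169*(1/889249) + 1950/943)) = 2474156 - (-16559/943 - 5798/889249 - 507/838561807 - 21757500 - 653692/889249 - 7542600/943)/(4*(5625 + 169/889249 + 1950/943)) = 2474156 - (-18251731112283668)/(4*5003864644/889249*838561807) = 2474156 - 889249*(-18251731112283668)/(4*5003864644*838561807) = 2474156 - 1*(-4562932778070917/4718644359292) = 2474156 + 4562932778070917/4718644359292 = 11679225186186528469/4718644359292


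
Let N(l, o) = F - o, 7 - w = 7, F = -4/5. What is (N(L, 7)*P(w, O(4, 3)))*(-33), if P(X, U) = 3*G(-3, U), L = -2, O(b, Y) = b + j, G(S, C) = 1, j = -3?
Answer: 3861/5 ≈ 772.20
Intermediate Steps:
O(b, Y) = -3 + b (O(b, Y) = b - 3 = -3 + b)
F = -⅘ (F = -4*⅕ = -⅘ ≈ -0.80000)
w = 0 (w = 7 - 1*7 = 7 - 7 = 0)
P(X, U) = 3 (P(X, U) = 3*1 = 3)
N(l, o) = -⅘ - o
(N(L, 7)*P(w, O(4, 3)))*(-33) = ((-⅘ - 1*7)*3)*(-33) = ((-⅘ - 7)*3)*(-33) = -39/5*3*(-33) = -117/5*(-33) = 3861/5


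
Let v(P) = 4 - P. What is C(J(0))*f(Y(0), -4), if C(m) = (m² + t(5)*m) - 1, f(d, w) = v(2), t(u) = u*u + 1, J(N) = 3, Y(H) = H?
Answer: 172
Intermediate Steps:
t(u) = 1 + u² (t(u) = u² + 1 = 1 + u²)
f(d, w) = 2 (f(d, w) = 4 - 1*2 = 4 - 2 = 2)
C(m) = -1 + m² + 26*m (C(m) = (m² + (1 + 5²)*m) - 1 = (m² + (1 + 25)*m) - 1 = (m² + 26*m) - 1 = -1 + m² + 26*m)
C(J(0))*f(Y(0), -4) = (-1 + 3² + 26*3)*2 = (-1 + 9 + 78)*2 = 86*2 = 172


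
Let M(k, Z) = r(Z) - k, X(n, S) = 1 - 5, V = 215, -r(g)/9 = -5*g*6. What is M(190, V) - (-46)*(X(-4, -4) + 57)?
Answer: 60298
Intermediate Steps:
r(g) = 270*g (r(g) = -9*(-5*g)*6 = -(-270)*g = 270*g)
X(n, S) = -4
M(k, Z) = -k + 270*Z (M(k, Z) = 270*Z - k = -k + 270*Z)
M(190, V) - (-46)*(X(-4, -4) + 57) = (-1*190 + 270*215) - (-46)*(-4 + 57) = (-190 + 58050) - (-46)*53 = 57860 - 1*(-2438) = 57860 + 2438 = 60298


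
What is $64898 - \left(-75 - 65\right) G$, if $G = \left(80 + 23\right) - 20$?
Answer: $76518$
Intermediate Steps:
$G = 83$ ($G = 103 - 20 = 83$)
$64898 - \left(-75 - 65\right) G = 64898 - \left(-75 - 65\right) 83 = 64898 - \left(-140\right) 83 = 64898 - -11620 = 64898 + 11620 = 76518$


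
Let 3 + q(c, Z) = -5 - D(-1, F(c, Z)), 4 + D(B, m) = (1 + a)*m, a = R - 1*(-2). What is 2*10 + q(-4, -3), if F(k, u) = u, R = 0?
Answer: 25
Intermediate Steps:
a = 2 (a = 0 - 1*(-2) = 0 + 2 = 2)
D(B, m) = -4 + 3*m (D(B, m) = -4 + (1 + 2)*m = -4 + 3*m)
q(c, Z) = -4 - 3*Z (q(c, Z) = -3 + (-5 - (-4 + 3*Z)) = -3 + (-5 + (4 - 3*Z)) = -3 + (-1 - 3*Z) = -4 - 3*Z)
2*10 + q(-4, -3) = 2*10 + (-4 - 3*(-3)) = 20 + (-4 + 9) = 20 + 5 = 25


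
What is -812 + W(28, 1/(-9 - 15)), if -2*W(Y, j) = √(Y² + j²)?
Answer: -812 - √451585/48 ≈ -826.00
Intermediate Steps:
W(Y, j) = -√(Y² + j²)/2
-812 + W(28, 1/(-9 - 15)) = -812 - √(28² + (1/(-9 - 15))²)/2 = -812 - √(784 + (1/(-24))²)/2 = -812 - √(784 + (-1/24)²)/2 = -812 - √(784 + 1/576)/2 = -812 - √451585/48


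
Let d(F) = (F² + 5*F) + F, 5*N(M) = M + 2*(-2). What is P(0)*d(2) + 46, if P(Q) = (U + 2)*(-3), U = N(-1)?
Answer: -2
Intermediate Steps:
N(M) = -⅘ + M/5 (N(M) = (M + 2*(-2))/5 = (M - 4)/5 = (-4 + M)/5 = -⅘ + M/5)
U = -1 (U = -⅘ + (⅕)*(-1) = -⅘ - ⅕ = -1)
d(F) = F² + 6*F
P(Q) = -3 (P(Q) = (-1 + 2)*(-3) = 1*(-3) = -3)
P(0)*d(2) + 46 = -6*(6 + 2) + 46 = -6*8 + 46 = -3*16 + 46 = -48 + 46 = -2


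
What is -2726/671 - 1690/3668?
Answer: -5566479/1230614 ≈ -4.5233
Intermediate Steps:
-2726/671 - 1690/3668 = -2726*1/671 - 1690*1/3668 = -2726/671 - 845/1834 = -5566479/1230614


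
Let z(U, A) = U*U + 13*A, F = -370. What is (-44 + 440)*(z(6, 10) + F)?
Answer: -80784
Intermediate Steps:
z(U, A) = U² + 13*A
(-44 + 440)*(z(6, 10) + F) = (-44 + 440)*((6² + 13*10) - 370) = 396*((36 + 130) - 370) = 396*(166 - 370) = 396*(-204) = -80784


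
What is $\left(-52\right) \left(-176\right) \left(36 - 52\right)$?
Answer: $-146432$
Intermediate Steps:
$\left(-52\right) \left(-176\right) \left(36 - 52\right) = 9152 \left(36 - 52\right) = 9152 \left(-16\right) = -146432$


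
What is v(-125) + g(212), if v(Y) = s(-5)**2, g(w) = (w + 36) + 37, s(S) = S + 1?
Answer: 301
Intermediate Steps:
s(S) = 1 + S
g(w) = 73 + w (g(w) = (36 + w) + 37 = 73 + w)
v(Y) = 16 (v(Y) = (1 - 5)**2 = (-4)**2 = 16)
v(-125) + g(212) = 16 + (73 + 212) = 16 + 285 = 301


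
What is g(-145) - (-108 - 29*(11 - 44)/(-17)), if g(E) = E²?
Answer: 360218/17 ≈ 21189.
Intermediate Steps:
g(-145) - (-108 - 29*(11 - 44)/(-17)) = (-145)² - (-108 - 29*(11 - 44)/(-17)) = 21025 - (-108 - (-957)*(-1)/17) = 21025 - (-108 - 29*33/17) = 21025 - (-108 - 957/17) = 21025 - 1*(-2793/17) = 21025 + 2793/17 = 360218/17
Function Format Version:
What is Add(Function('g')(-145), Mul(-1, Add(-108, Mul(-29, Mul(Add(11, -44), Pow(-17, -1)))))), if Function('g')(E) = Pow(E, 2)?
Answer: Rational(360218, 17) ≈ 21189.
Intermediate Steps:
Add(Function('g')(-145), Mul(-1, Add(-108, Mul(-29, Mul(Add(11, -44), Pow(-17, -1)))))) = Add(Pow(-145, 2), Mul(-1, Add(-108, Mul(-29, Mul(Add(11, -44), Pow(-17, -1)))))) = Add(21025, Mul(-1, Add(-108, Mul(-29, Mul(-33, Rational(-1, 17)))))) = Add(21025, Mul(-1, Add(-108, Mul(-29, Rational(33, 17))))) = Add(21025, Mul(-1, Add(-108, Rational(-957, 17)))) = Add(21025, Mul(-1, Rational(-2793, 17))) = Add(21025, Rational(2793, 17)) = Rational(360218, 17)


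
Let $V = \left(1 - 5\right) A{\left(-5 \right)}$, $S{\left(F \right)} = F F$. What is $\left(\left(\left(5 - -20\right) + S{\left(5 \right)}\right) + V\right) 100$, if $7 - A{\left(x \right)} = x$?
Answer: $200$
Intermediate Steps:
$S{\left(F \right)} = F^{2}$
$A{\left(x \right)} = 7 - x$
$V = -48$ ($V = \left(1 - 5\right) \left(7 - -5\right) = - 4 \left(7 + 5\right) = \left(-4\right) 12 = -48$)
$\left(\left(\left(5 - -20\right) + S{\left(5 \right)}\right) + V\right) 100 = \left(\left(\left(5 - -20\right) + 5^{2}\right) - 48\right) 100 = \left(\left(\left(5 + 20\right) + 25\right) - 48\right) 100 = \left(\left(25 + 25\right) - 48\right) 100 = \left(50 - 48\right) 100 = 2 \cdot 100 = 200$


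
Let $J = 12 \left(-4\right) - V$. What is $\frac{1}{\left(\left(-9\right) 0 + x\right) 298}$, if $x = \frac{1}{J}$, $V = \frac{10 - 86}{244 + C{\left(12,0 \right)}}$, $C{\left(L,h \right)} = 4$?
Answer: $- \frac{2957}{18476} \approx -0.16005$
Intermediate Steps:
$V = - \frac{19}{62}$ ($V = \frac{10 - 86}{244 + 4} = - \frac{76}{248} = \left(-76\right) \frac{1}{248} = - \frac{19}{62} \approx -0.30645$)
$J = - \frac{2957}{62}$ ($J = 12 \left(-4\right) - - \frac{19}{62} = -48 + \frac{19}{62} = - \frac{2957}{62} \approx -47.694$)
$x = - \frac{62}{2957}$ ($x = \frac{1}{- \frac{2957}{62}} = - \frac{62}{2957} \approx -0.020967$)
$\frac{1}{\left(\left(-9\right) 0 + x\right) 298} = \frac{1}{\left(\left(-9\right) 0 - \frac{62}{2957}\right) 298} = \frac{1}{0 - \frac{62}{2957}} \cdot \frac{1}{298} = \frac{1}{- \frac{62}{2957}} \cdot \frac{1}{298} = \left(- \frac{2957}{62}\right) \frac{1}{298} = - \frac{2957}{18476}$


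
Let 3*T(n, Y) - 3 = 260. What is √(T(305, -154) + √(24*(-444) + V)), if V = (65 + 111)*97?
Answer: √(789 + 36*√401)/3 ≈ 12.952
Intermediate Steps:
T(n, Y) = 263/3 (T(n, Y) = 1 + (⅓)*260 = 1 + 260/3 = 263/3)
V = 17072 (V = 176*97 = 17072)
√(T(305, -154) + √(24*(-444) + V)) = √(263/3 + √(24*(-444) + 17072)) = √(263/3 + √(-10656 + 17072)) = √(263/3 + √6416) = √(263/3 + 4*√401)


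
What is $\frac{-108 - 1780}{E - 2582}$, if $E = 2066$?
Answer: $\frac{472}{129} \approx 3.6589$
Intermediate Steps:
$\frac{-108 - 1780}{E - 2582} = \frac{-108 - 1780}{2066 - 2582} = - \frac{1888}{-516} = \left(-1888\right) \left(- \frac{1}{516}\right) = \frac{472}{129}$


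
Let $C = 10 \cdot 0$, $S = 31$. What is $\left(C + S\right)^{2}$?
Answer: $961$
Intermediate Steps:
$C = 0$
$\left(C + S\right)^{2} = \left(0 + 31\right)^{2} = 31^{2} = 961$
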